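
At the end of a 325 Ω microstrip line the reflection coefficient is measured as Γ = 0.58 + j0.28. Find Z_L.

Z_L ≈ 746 + j714 Ω

Z_L = Z_0·(1 + Γ)/(1 − Γ) = 325·(1.58 + j0.28)/(0.42 − j0.28)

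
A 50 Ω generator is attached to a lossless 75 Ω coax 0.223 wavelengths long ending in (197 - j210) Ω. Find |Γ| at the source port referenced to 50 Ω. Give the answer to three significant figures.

|Γ| ≈ 0.59

βl = 2π × 0.223 = 80.3°
tan(βl) = 5.84
Z_in = Z_0·(Z_L + jZ_0·tanβl)/(Z_0 + jZ_L·tanβl) = 12.9 + j1.74 Ω
Γ_s = (Z_in − Z_s)/(Z_in + Z_s) = (-37.1 + j1.74)/(62.9 + j1.74), |Γ_s| = 0.59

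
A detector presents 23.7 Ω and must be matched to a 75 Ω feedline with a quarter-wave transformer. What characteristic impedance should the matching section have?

Z_qwt = √(Z_0·R_L) = √(75 × 23.7) = √1778

Z_qwt ≈ 42.2 Ω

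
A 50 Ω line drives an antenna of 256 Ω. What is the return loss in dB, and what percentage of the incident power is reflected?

RL ≈ 3.44 dB; 45.3% of incident power reflected

Γ = (256 − 50)/(256 + 50) = 0.673
RL = −20·log₁₀(0.673) = 3.44 dB
P_refl/P_inc = |Γ|² = 0.453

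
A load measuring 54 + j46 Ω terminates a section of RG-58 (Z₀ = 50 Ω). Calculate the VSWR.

Γ = (Z_L − Z_0)/(Z_L + Z_0) = (4 + j46)/(104 + j46)
|Γ| = 46.2/114 = 0.406
VSWR = (1 + |Γ|)/(1 − |Γ|) = 1.41/0.594

VSWR ≈ 2.37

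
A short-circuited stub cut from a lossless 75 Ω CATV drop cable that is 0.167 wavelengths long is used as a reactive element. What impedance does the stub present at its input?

Z_in ≈ +j131 Ω

βl = 2π × 0.167 = 60.1°
tan(βl) = 1.74
For a short-circuited stub, Z_in = jZ_0·tan(βl)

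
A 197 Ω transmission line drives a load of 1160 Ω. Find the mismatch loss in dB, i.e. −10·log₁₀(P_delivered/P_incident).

Γ = (1160 − 197)/(1160 + 197) = 0.71
|Γ|² = 0.504, so P_del/P_inc = 1 − |Γ|² = 0.496
ML = −10·log₁₀(1 − |Γ|²)

mismatch loss ≈ 3.04 dB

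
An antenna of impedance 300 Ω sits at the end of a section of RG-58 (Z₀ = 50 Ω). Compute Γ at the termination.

Γ = (Z_L − Z_0)/(Z_L + Z_0) = (300 − 50)/(300 + 50) = 250/350

Γ = 0.714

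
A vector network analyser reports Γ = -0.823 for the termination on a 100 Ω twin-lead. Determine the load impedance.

Z_L ≈ 9.71 Ω

Z_L = Z_0·(1 + Γ)/(1 − Γ) = 100·(0.177)/(1.82)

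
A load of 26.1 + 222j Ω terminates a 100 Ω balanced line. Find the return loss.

RL ≈ 0.758 dB

Γ = (-73.9 + j222)/(126.1 + j222), |Γ| = 0.916
RL = −20·log₁₀|Γ| = −20·log₁₀(0.916)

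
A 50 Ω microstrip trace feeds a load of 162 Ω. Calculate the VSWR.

For a purely resistive load, VSWR = R_L/Z_0 or Z_0/R_L (whichever > 1) = 162/50

VSWR ≈ 3.24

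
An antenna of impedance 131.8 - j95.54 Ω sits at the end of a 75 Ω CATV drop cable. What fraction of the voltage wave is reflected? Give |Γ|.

Γ = (Z_L − Z_0)/(Z_L + Z_0) = (56.8 − j95.54)/(206.8 − j95.54)
|Γ| = 111/228

|Γ| ≈ 0.488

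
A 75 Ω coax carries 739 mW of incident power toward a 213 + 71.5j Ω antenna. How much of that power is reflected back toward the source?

|Γ| = |(138 + j71.5)/(288 + j71.5)| = 0.524
|Γ|² = 0.274
P_refl = |Γ|²·P_inc = 203 mW, P_del = (1 − |Γ|²)·P_inc = 536 mW

P_reflected ≈ 203 mW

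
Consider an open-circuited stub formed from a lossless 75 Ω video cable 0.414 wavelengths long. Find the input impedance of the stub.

βl = 2π × 0.414 = 149°
tan(βl) = -0.6
For an open-circuited stub, Z_in = −jZ_0·cot(βl) = −jZ_0/tan(βl)

Z_in ≈ +j125 Ω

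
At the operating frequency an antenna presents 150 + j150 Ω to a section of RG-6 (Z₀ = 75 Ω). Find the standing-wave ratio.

Γ = (Z_L − Z_0)/(Z_L + Z_0) = (75 + j150)/(225 + j150)
|Γ| = 168/270 = 0.62
VSWR = (1 + |Γ|)/(1 − |Γ|) = 1.62/0.38

VSWR ≈ 4.27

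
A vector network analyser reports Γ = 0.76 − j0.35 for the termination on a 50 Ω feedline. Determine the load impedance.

Z_L = Z_0·(1 + Γ)/(1 − Γ) = 50·(1.76 − j0.35)/(0.24 + j0.35)

Z_L ≈ 83.3 − j194 Ω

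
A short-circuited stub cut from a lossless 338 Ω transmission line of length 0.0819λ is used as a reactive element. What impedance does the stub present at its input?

βl = 2π × 0.0819 = 29.5°
tan(βl) = 0.565
For a short-circuited stub, Z_in = jZ_0·tan(βl)

Z_in ≈ +j191 Ω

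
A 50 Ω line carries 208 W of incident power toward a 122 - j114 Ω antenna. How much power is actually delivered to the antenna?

|Γ| = |(72 − j114)/(172 − j114)| = 0.653
|Γ|² = 0.427
P_refl = |Γ|²·P_inc = 88.8 W, P_del = (1 − |Γ|²)·P_inc = 119 W

P_delivered ≈ 119 W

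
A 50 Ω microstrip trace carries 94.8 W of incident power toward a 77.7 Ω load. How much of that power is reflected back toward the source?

P_reflected ≈ 4.46 W

Γ = (77.7 − 50)/(77.7 + 50) = 0.217
|Γ|² = 0.0471
P_refl = |Γ|²·P_inc = 4.46 W, P_del = (1 − |Γ|²)·P_inc = 90.3 W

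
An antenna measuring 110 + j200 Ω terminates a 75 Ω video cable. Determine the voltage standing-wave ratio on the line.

VSWR ≈ 6.85

Γ = (Z_L − Z_0)/(Z_L + Z_0) = (35 + j200)/(185 + j200)
|Γ| = 203/272 = 0.745
VSWR = (1 + |Γ|)/(1 − |Γ|) = 1.75/0.255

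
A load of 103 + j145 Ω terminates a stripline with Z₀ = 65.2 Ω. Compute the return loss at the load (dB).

RL ≈ 3.42 dB

Γ = (37.8 + j145)/(168.2 + j145), |Γ| = 0.675
RL = −20·log₁₀|Γ| = −20·log₁₀(0.675)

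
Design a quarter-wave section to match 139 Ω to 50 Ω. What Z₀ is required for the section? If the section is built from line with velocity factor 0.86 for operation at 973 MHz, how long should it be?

Z_qwt = √(Z_0·R_L) = √(50 × 139) = √6950
λ = 0.86·c/f = 0.265 m, so l = λ/4 = 0.0663 m

Z_qwt ≈ 83.4 Ω; length ≈ 6.63 cm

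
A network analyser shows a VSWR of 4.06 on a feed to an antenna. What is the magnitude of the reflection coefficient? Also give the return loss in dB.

|Γ| ≈ 0.605; return loss ≈ 4.37 dB

|Γ| = (S − 1)/(S + 1) = (4.06 − 1)/(4.06 + 1) = 3.06/5.06
RL = −20·log₁₀|Γ| = −20·log₁₀(0.605)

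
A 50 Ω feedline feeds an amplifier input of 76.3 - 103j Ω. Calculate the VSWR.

Γ = (Z_L − Z_0)/(Z_L + Z_0) = (26.3 − j103)/(126.3 − j103)
|Γ| = 106/163 = 0.652
VSWR = (1 + |Γ|)/(1 − |Γ|) = 1.65/0.348

VSWR ≈ 4.75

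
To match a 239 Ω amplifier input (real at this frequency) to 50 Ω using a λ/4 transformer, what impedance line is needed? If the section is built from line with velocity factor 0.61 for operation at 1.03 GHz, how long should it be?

Z_qwt ≈ 109 Ω; length ≈ 4.44 cm

Z_qwt = √(Z_0·R_L) = √(50 × 239) = √11950
λ = 0.61·c/f = 0.178 m, so l = λ/4 = 0.0444 m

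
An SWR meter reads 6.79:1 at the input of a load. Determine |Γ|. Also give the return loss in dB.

|Γ| ≈ 0.743; return loss ≈ 2.58 dB

|Γ| = (S − 1)/(S + 1) = (6.79 − 1)/(6.79 + 1) = 5.79/7.79
RL = −20·log₁₀|Γ| = −20·log₁₀(0.743)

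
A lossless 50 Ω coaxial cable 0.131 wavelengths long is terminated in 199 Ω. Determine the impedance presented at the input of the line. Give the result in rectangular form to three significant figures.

Z_in ≈ 22.2 − j41.2 Ω

βl = 2π × 0.131 = 47.2°
tan(βl) = tan(47.2°) = 1.08
Z_in = Z_0·(Z_L + jZ_0·tanβl)/(Z_0 + jZ_L·tanβl)
     = 50·(199 + j53.9)/(50 + j215)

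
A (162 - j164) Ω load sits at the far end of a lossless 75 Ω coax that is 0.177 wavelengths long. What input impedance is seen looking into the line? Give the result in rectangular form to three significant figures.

βl = 2π × 0.177 = 63.7°
tan(βl) = tan(63.7°) = 2.03
Z_in = Z_0·(Z_L + jZ_0·tanβl)/(Z_0 + jZ_L·tanβl)
     = 75·(162 − j12.1)/(407 + j328)

Z_in ≈ 17 − j15.9 Ω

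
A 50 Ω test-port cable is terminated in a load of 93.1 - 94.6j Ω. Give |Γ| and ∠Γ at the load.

Γ ≈ 0.606 ∠ -32°

Γ = (Z_L − Z_0)/(Z_L + Z_0) = (43.1 − j94.6)/(143.1 − j94.6)
|Γ| = 104/172 = 0.606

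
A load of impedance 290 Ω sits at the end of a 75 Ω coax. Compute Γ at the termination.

Γ = (Z_L − Z_0)/(Z_L + Z_0) = (290 − 75)/(290 + 75) = 215/365

Γ = 0.589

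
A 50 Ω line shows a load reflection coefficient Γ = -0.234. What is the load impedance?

Z_L ≈ 31 Ω

Z_L = Z_0·(1 + Γ)/(1 − Γ) = 50·(0.766)/(1.23)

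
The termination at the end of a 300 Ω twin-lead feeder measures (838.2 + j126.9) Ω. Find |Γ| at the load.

|Γ| ≈ 0.483

Γ = (Z_L − Z_0)/(Z_L + Z_0) = (538.2 + j126.9)/(1138 + j126.9)
|Γ| = 553/1150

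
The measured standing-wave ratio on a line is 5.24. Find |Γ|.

|Γ| = (S − 1)/(S + 1) = (5.24 − 1)/(5.24 + 1) = 4.24/6.24

|Γ| ≈ 0.679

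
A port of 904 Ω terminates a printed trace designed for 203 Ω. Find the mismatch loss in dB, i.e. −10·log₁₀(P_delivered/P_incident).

mismatch loss ≈ 2.23 dB

Γ = (904 − 203)/(904 + 203) = 0.633
|Γ|² = 0.401, so P_del/P_inc = 1 − |Γ|² = 0.599
ML = −10·log₁₀(1 − |Γ|²)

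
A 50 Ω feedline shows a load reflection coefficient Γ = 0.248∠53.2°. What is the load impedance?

Z_L = Z_0·(1 + Γ)/(1 − Γ) = 50·(1.15 + j0.199)/(0.851 − j0.199)

Z_L ≈ 61.4 + j26 Ω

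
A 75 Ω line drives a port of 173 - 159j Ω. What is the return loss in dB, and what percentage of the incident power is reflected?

Γ = (98 − j159)/(248 − j159), |Γ| = 0.634
RL = −20·log₁₀(0.634) = 3.96 dB
P_refl/P_inc = |Γ|² = 0.402

RL ≈ 3.96 dB; 40.2% of incident power reflected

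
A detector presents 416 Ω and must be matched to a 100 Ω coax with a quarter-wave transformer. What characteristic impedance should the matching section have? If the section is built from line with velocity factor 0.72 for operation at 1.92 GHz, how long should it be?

Z_qwt = √(Z_0·R_L) = √(100 × 416) = √41600
λ = 0.72·c/f = 0.113 m, so l = λ/4 = 0.0281 m

Z_qwt ≈ 204 Ω; length ≈ 2.81 cm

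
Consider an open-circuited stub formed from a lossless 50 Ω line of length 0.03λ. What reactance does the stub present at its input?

X_in ≈ -262 Ω (capacitive)

βl = 2π × 0.03 = 10.8°
tan(βl) = 0.191
For an open-circuited stub, Z_in = −jZ_0·cot(βl) = −jZ_0/tan(βl)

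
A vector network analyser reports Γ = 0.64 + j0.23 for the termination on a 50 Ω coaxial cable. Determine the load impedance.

Z_L ≈ 147 + j126 Ω

Z_L = Z_0·(1 + Γ)/(1 − Γ) = 50·(1.64 + j0.23)/(0.36 − j0.23)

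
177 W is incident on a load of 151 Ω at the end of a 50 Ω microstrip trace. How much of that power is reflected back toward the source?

Γ = (151 − 50)/(151 + 50) = 0.502
|Γ|² = 0.252
P_refl = |Γ|²·P_inc = 44.7 W, P_del = (1 − |Γ|²)·P_inc = 132 W

P_reflected ≈ 44.7 W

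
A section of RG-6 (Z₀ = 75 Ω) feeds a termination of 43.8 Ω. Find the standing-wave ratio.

For a purely resistive load, VSWR = R_L/Z_0 or Z_0/R_L (whichever > 1) = 75/43.8

VSWR ≈ 1.71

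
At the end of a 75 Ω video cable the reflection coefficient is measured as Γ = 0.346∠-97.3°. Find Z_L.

Z_L ≈ 54.7 − j42.6 Ω

Z_L = Z_0·(1 + Γ)/(1 − Γ) = 75·(0.956 − j0.343)/(1.04 + j0.343)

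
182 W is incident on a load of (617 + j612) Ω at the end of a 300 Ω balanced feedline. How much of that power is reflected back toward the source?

P_reflected ≈ 71.1 W

|Γ| = |(317 + j612)/(917 + j612)| = 0.625
|Γ|² = 0.391
P_refl = |Γ|²·P_inc = 71.1 W, P_del = (1 − |Γ|²)·P_inc = 111 W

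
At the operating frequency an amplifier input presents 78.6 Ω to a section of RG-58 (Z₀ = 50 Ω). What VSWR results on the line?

VSWR ≈ 1.57

For a purely resistive load, VSWR = R_L/Z_0 or Z_0/R_L (whichever > 1) = 78.6/50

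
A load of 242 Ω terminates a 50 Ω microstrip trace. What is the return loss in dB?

RL ≈ 3.64 dB

Γ = (242 − 50)/(242 + 50) = 0.658
RL = −20·log₁₀|Γ| = −20·log₁₀(0.658)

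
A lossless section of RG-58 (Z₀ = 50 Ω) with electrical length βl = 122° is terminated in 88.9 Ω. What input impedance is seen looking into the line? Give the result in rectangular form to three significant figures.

Z_in ≈ 34.8 + j19 Ω

tan(βl) = tan(122°) = -1.6
Z_in = Z_0·(Z_L + jZ_0·tanβl)/(Z_0 + jZ_L·tanβl)
     = 50·(88.9 − j80)/(50 − j142)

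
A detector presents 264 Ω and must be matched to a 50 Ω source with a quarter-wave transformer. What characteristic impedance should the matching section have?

Z_qwt ≈ 115 Ω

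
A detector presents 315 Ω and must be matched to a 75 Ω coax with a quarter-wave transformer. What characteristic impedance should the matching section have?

Z_qwt = √(Z_0·R_L) = √(75 × 315) = √23620

Z_qwt ≈ 154 Ω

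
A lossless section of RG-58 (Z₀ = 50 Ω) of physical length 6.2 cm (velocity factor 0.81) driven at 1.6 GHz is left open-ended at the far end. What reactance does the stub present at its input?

X_in ≈ 76.9 Ω (inductive)

λ = v/f = 0.81·c / 1.6 GHz = 0.152 m
βl = 2π·l/λ = 2π × 0.408 = 147°
tan(βl) = -0.65
For an open-ended stub, Z_in = −jZ_0·cot(βl) = −jZ_0/tan(βl)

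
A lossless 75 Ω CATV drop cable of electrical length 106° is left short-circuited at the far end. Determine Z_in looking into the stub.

tan(βl) = -3.49
For a short-circuited stub, Z_in = jZ_0·tan(βl)

Z_in ≈ −j262 Ω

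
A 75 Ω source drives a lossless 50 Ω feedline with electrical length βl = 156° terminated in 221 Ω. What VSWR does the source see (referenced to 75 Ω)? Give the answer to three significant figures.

VSWR ≈ 3.59

tan(βl) = -0.445
Z_in = Z_0·(Z_L + jZ_0·tanβl)/(Z_0 + jZ_L·tanβl) = 54.3 + j84.7 Ω
Γ_s = (Z_in − Z_s)/(Z_in + Z_s) = (-20.7 + j84.7)/(129 + j84.7), |Γ_s| = 0.564
VSWR = (1 + |Γ_s|)/(1 − |Γ_s|)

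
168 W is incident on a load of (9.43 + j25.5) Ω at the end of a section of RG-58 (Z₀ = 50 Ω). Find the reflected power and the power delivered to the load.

|Γ| = |(-40.57 + j25.5)/(59.43 + j25.5)| = 0.741
|Γ|² = 0.549
P_refl = |Γ|²·P_inc = 92.2 W, P_del = (1 − |Γ|²)·P_inc = 75.8 W

P_reflected ≈ 92.2 W; P_delivered ≈ 75.8 W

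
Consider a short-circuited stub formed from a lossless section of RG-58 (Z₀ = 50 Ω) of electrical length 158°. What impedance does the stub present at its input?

tan(βl) = -0.404
For a short-circuited stub, Z_in = jZ_0·tan(βl)

Z_in ≈ −j20.2 Ω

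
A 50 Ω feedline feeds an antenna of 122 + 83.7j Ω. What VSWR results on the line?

VSWR ≈ 3.73

Γ = (Z_L − Z_0)/(Z_L + Z_0) = (72 + j83.7)/(172 + j83.7)
|Γ| = 110/191 = 0.577
VSWR = (1 + |Γ|)/(1 − |Γ|) = 1.58/0.423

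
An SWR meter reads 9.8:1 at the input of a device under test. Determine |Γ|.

|Γ| ≈ 0.815

|Γ| = (S − 1)/(S + 1) = (9.8 − 1)/(9.8 + 1) = 8.8/10.8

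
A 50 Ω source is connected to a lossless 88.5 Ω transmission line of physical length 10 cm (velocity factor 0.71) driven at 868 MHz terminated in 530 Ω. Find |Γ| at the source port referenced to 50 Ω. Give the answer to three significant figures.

λ = v/f = 0.71·c / 868 MHz = 0.245 m
βl = 2π·l/λ = 2π × 0.408 = 147°
tan(βl) = -0.657
Z_in = Z_0·(Z_L + jZ_0·tanβl)/(Z_0 + jZ_L·tanβl) = 46.1 + j123 Ω
Γ_s = (Z_in − Z_s)/(Z_in + Z_s) = (-3.94 + j123)/(96.1 + j123), |Γ_s| = 0.789

|Γ| ≈ 0.789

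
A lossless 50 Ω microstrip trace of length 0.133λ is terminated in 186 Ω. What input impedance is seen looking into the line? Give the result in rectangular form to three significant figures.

Z_in ≈ 23.1 − j39.6 Ω

βl = 2π × 0.133 = 47.9°
tan(βl) = tan(47.9°) = 1.11
Z_in = Z_0·(Z_L + jZ_0·tanβl)/(Z_0 + jZ_L·tanβl)
     = 50·(186 + j55.3)/(50 + j206)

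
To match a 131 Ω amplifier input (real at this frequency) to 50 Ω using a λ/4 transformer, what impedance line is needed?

Z_qwt ≈ 80.9 Ω

Z_qwt = √(Z_0·R_L) = √(50 × 131) = √6550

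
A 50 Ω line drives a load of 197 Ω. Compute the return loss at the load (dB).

Γ = (197 − 50)/(197 + 50) = 0.595
RL = −20·log₁₀|Γ| = −20·log₁₀(0.595)

RL ≈ 4.51 dB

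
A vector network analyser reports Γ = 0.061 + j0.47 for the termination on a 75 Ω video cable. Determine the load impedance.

Z_L ≈ 52.7 + j63.9 Ω

Z_L = Z_0·(1 + Γ)/(1 − Γ) = 75·(1.06 + j0.47)/(0.939 − j0.47)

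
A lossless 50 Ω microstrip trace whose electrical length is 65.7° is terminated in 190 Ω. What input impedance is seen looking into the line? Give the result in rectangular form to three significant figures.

tan(βl) = tan(65.7°) = 2.21
Z_in = Z_0·(Z_L + jZ_0·tanβl)/(Z_0 + jZ_L·tanβl)
     = 50·(190 + j111)/(50 + j421)

Z_in ≈ 15.6 − j20.7 Ω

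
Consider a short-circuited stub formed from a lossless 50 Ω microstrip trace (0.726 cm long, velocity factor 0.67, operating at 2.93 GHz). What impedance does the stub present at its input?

Z_in ≈ +j39.2 Ω

λ = v/f = 0.67·c / 2.93 GHz = 0.0686 m
βl = 2π·l/λ = 2π × 0.106 = 38.1°
tan(βl) = 0.784
For a short-circuited stub, Z_in = jZ_0·tan(βl)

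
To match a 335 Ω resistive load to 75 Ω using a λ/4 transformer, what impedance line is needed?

Z_qwt = √(Z_0·R_L) = √(75 × 335) = √25120

Z_qwt ≈ 159 Ω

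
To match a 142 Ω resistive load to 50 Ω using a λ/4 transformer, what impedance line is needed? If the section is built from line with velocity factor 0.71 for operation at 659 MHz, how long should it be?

Z_qwt ≈ 84.3 Ω; length ≈ 8.08 cm

Z_qwt = √(Z_0·R_L) = √(50 × 142) = √7100
λ = 0.71·c/f = 0.323 m, so l = λ/4 = 0.0808 m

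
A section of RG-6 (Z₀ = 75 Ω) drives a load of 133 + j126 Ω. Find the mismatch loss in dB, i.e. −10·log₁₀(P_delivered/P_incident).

Γ = (58 + j126)/(208 + j126), |Γ| = 0.57
|Γ|² = 0.325, so P_del/P_inc = 1 − |Γ|² = 0.675
ML = −10·log₁₀(1 − |Γ|²)

mismatch loss ≈ 1.71 dB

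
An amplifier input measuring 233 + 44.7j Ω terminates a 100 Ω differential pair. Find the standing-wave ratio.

Γ = (Z_L − Z_0)/(Z_L + Z_0) = (133 + j44.7)/(333 + j44.7)
|Γ| = 140/336 = 0.418
VSWR = (1 + |Γ|)/(1 − |Γ|) = 1.42/0.582

VSWR ≈ 2.43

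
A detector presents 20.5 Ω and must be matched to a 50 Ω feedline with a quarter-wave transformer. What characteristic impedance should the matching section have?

Z_qwt = √(Z_0·R_L) = √(50 × 20.5) = √1025

Z_qwt ≈ 32 Ω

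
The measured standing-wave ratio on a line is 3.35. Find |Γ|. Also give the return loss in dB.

|Γ| ≈ 0.54; return loss ≈ 5.35 dB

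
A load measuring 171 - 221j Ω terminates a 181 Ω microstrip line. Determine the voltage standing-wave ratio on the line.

VSWR ≈ 3.28

Γ = (Z_L − Z_0)/(Z_L + Z_0) = (-10 − j221)/(352 − j221)
|Γ| = 221/416 = 0.532
VSWR = (1 + |Γ|)/(1 − |Γ|) = 1.53/0.468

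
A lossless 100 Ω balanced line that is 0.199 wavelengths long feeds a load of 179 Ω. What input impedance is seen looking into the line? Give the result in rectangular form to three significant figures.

βl = 2π × 0.199 = 71.6°
tan(βl) = tan(71.6°) = 3.01
Z_in = Z_0·(Z_L + jZ_0·tanβl)/(Z_0 + jZ_L·tanβl)
     = 100·(179 + j301)/(100 + j539)

Z_in ≈ 60 − j22.1 Ω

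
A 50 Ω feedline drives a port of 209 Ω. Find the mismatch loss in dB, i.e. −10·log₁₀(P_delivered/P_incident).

Γ = (209 − 50)/(209 + 50) = 0.614
|Γ|² = 0.377, so P_del/P_inc = 1 − |Γ|² = 0.623
ML = −10·log₁₀(1 − |Γ|²)

mismatch loss ≈ 2.05 dB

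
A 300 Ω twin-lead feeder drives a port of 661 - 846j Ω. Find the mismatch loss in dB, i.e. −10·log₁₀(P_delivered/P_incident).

mismatch loss ≈ 3.15 dB

Γ = (361 − j846)/(961 − j846), |Γ| = 0.718
|Γ|² = 0.516, so P_del/P_inc = 1 − |Γ|² = 0.484
ML = −10·log₁₀(1 − |Γ|²)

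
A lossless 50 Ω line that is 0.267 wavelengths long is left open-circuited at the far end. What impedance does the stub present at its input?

Z_in ≈ +j5.36 Ω

βl = 2π × 0.267 = 96.1°
tan(βl) = -9.33
For an open-circuited stub, Z_in = −jZ_0·cot(βl) = −jZ_0/tan(βl)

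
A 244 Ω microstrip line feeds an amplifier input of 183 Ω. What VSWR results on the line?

VSWR ≈ 1.33

Γ = (183 − 244)/(183 + 244) = -0.143
VSWR = (1 + 0.143)/(1 − 0.143)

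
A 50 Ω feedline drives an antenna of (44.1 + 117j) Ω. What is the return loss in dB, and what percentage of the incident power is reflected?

RL ≈ 2.16 dB; 60.9% of incident power reflected

Γ = (-5.9 + j117)/(94.1 + j117), |Γ| = 0.78
RL = −20·log₁₀(0.78) = 2.16 dB
P_refl/P_inc = |Γ|² = 0.609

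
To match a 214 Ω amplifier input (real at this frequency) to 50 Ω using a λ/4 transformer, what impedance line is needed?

Z_qwt = √(Z_0·R_L) = √(50 × 214) = √10700

Z_qwt ≈ 103 Ω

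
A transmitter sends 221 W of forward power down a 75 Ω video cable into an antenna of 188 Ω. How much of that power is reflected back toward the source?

Γ = (188 − 75)/(188 + 75) = 0.43
|Γ|² = 0.185
P_refl = |Γ|²·P_inc = 40.8 W, P_del = (1 − |Γ|²)·P_inc = 180 W

P_reflected ≈ 40.8 W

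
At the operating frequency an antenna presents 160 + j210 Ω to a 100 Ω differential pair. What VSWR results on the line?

Γ = (Z_L − Z_0)/(Z_L + Z_0) = (60 + j210)/(260 + j210)
|Γ| = 218/334 = 0.653
VSWR = (1 + |Γ|)/(1 − |Γ|) = 1.65/0.347

VSWR ≈ 4.77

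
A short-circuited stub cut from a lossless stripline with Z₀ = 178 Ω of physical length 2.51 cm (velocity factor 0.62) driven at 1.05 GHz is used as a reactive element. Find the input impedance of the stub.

Z_in ≈ +j220 Ω

λ = v/f = 0.62·c / 1.05 GHz = 0.177 m
βl = 2π·l/λ = 2π × 0.142 = 51°
tan(βl) = 1.24
For a short-circuited stub, Z_in = jZ_0·tan(βl)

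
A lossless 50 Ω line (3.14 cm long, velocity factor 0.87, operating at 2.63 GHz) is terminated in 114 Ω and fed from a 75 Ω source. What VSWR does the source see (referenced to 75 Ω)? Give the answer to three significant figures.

λ = v/f = 0.87·c / 2.63 GHz = 0.0992 m
βl = 2π·l/λ = 2π × 0.316 = 114°
tan(βl) = -2.26
Z_in = Z_0·(Z_L + jZ_0·tanβl)/(Z_0 + jZ_L·tanβl) = 25.3 + j17.2 Ω
Γ_s = (Z_in − Z_s)/(Z_in + Z_s) = (-49.7 + j17.2)/(100 + j17.2), |Γ_s| = 0.517
VSWR = (1 + |Γ_s|)/(1 − |Γ_s|)

VSWR ≈ 3.14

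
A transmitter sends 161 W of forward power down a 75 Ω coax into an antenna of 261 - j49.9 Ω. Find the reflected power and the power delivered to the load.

P_reflected ≈ 51.7 W; P_delivered ≈ 109 W

|Γ| = |(186 − j49.9)/(336 − j49.9)| = 0.567
|Γ|² = 0.321
P_refl = |Γ|²·P_inc = 51.7 W, P_del = (1 − |Γ|²)·P_inc = 109 W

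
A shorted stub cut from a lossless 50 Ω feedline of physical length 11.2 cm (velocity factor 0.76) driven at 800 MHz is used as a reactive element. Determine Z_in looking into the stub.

λ = v/f = 0.76·c / 800 MHz = 0.285 m
βl = 2π·l/λ = 2π × 0.393 = 141°
tan(βl) = -0.796
For a shorted stub, Z_in = jZ_0·tan(βl)

Z_in ≈ −j39.8 Ω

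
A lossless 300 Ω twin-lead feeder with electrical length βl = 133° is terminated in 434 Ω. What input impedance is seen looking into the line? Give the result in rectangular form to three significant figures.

tan(βl) = tan(133°) = -1.07
Z_in = Z_0·(Z_L + jZ_0·tanβl)/(Z_0 + jZ_L·tanβl)
     = 300·(434 − j322)/(300 − j465)

Z_in ≈ 274 + j103 Ω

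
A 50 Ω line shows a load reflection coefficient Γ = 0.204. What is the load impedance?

Z_L = Z_0·(1 + Γ)/(1 − Γ) = 50·(1.2)/(0.796)

Z_L ≈ 75.6 Ω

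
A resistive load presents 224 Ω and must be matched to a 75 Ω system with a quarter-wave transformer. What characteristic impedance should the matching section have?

Z_qwt ≈ 130 Ω

Z_qwt = √(Z_0·R_L) = √(75 × 224) = √16800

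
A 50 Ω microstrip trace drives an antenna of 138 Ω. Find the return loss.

RL ≈ 6.59 dB

Γ = (138 − 50)/(138 + 50) = 0.468
RL = −20·log₁₀|Γ| = −20·log₁₀(0.468)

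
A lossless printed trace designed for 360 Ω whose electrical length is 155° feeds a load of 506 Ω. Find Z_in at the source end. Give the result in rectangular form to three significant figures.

tan(βl) = tan(155°) = -0.466
Z_in = Z_0·(Z_L + jZ_0·tanβl)/(Z_0 + jZ_L·tanβl)
     = 360·(506 − j168)/(360 − j236)

Z_in ≈ 431 + j115 Ω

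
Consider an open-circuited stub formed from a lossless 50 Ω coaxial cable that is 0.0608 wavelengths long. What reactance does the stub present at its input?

βl = 2π × 0.0608 = 21.9°
tan(βl) = 0.402
For an open-circuited stub, Z_in = −jZ_0·cot(βl) = −jZ_0/tan(βl)

X_in ≈ -124 Ω (capacitive)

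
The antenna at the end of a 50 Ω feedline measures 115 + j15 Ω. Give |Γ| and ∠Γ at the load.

Γ = (Z_L − Z_0)/(Z_L + Z_0) = (65 + j15)/(165 + j15)
|Γ| = 66.7/166 = 0.403

Γ ≈ 0.403 ∠ 7.8°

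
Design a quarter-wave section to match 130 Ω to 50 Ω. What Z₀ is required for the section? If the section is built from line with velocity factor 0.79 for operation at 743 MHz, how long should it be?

Z_qwt = √(Z_0·R_L) = √(50 × 130) = √6500
λ = 0.79·c/f = 0.319 m, so l = λ/4 = 0.0797 m

Z_qwt ≈ 80.6 Ω; length ≈ 7.97 cm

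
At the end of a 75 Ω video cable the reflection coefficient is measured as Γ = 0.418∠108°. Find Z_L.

Z_L ≈ 43.2 + j41.6 Ω

Z_L = Z_0·(1 + Γ)/(1 − Γ) = 75·(0.871 + j0.398)/(1.13 − j0.398)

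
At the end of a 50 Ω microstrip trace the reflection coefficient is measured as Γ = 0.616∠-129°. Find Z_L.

Z_L ≈ 14.4 − j22.2 Ω

Z_L = Z_0·(1 + Γ)/(1 − Γ) = 50·(0.612 − j0.479)/(1.39 + j0.479)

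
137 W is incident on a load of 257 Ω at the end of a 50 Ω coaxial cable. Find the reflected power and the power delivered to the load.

Γ = (257 − 50)/(257 + 50) = 0.674
|Γ|² = 0.455
P_refl = |Γ|²·P_inc = 62.3 W, P_del = (1 − |Γ|²)·P_inc = 74.7 W

P_reflected ≈ 62.3 W; P_delivered ≈ 74.7 W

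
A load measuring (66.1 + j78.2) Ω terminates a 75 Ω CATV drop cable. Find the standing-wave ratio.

VSWR ≈ 2.91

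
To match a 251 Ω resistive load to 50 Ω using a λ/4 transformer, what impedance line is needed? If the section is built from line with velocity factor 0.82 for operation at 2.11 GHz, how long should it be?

Z_qwt ≈ 112 Ω; length ≈ 2.91 cm

Z_qwt = √(Z_0·R_L) = √(50 × 251) = √12550
λ = 0.82·c/f = 0.117 m, so l = λ/4 = 0.0291 m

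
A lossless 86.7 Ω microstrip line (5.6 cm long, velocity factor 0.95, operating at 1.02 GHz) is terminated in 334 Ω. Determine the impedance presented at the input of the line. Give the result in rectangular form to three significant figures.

Z_in ≈ 24.7 − j25.9 Ω

λ = v/f = 0.95·c / 1.02 GHz = 0.279 m
βl = 2π·l/λ = 2π × 0.2 = 72.2°
tan(βl) = tan(72.2°) = 3.11
Z_in = Z_0·(Z_L + jZ_0·tanβl)/(Z_0 + jZ_L·tanβl)
     = 86.7·(334 + j269)/(86.7 + j1040)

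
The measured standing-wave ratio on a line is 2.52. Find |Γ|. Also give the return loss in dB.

|Γ| ≈ 0.432; return loss ≈ 7.29 dB

|Γ| = (S − 1)/(S + 1) = (2.52 − 1)/(2.52 + 1) = 1.52/3.52
RL = −20·log₁₀|Γ| = −20·log₁₀(0.432)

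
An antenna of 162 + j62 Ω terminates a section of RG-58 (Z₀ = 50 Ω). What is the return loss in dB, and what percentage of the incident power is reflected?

Γ = (112 + j62)/(212 + j62), |Γ| = 0.58
RL = −20·log₁₀(0.58) = 4.74 dB
P_refl/P_inc = |Γ|² = 0.336

RL ≈ 4.74 dB; 33.6% of incident power reflected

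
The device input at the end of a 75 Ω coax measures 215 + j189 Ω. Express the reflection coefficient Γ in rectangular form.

Γ = (Z_L − Z_0)/(Z_L + Z_0) = (140 + j189)/(290 + j189)

Γ ≈ 0.637 + j0.237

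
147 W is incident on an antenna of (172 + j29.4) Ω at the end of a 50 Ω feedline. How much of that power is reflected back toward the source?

|Γ| = |(122 + j29.4)/(222 + j29.4)| = 0.56
|Γ|² = 0.314
P_refl = |Γ|²·P_inc = 46.2 W, P_del = (1 − |Γ|²)·P_inc = 101 W

P_reflected ≈ 46.2 W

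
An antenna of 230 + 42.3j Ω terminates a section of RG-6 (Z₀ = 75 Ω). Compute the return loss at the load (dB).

Γ = (155 + j42.3)/(305 + j42.3), |Γ| = 0.522
RL = −20·log₁₀|Γ| = −20·log₁₀(0.522)

RL ≈ 5.65 dB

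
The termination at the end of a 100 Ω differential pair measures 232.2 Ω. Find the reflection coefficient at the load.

Γ = (Z_L − Z_0)/(Z_L + Z_0) = (232.2 − 100)/(232.2 + 100) = 132.2/332.2

Γ = 0.398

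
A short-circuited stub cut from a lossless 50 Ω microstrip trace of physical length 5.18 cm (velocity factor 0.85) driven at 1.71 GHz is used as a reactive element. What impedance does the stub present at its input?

λ = v/f = 0.85·c / 1.71 GHz = 0.149 m
βl = 2π·l/λ = 2π × 0.347 = 125°
tan(βl) = -1.43
For a short-circuited stub, Z_in = jZ_0·tan(βl)

Z_in ≈ −j71.3 Ω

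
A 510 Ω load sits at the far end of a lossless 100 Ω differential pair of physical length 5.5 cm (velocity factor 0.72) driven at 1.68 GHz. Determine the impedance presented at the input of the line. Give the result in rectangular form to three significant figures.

λ = v/f = 0.72·c / 1.68 GHz = 0.129 m
βl = 2π·l/λ = 2π × 0.428 = 154°
tan(βl) = tan(154°) = -0.488
Z_in = Z_0·(Z_L + jZ_0·tanβl)/(Z_0 + jZ_L·tanβl)
     = 100·(510 − j48.8)/(100 − j249)

Z_in ≈ 87.8 + j170 Ω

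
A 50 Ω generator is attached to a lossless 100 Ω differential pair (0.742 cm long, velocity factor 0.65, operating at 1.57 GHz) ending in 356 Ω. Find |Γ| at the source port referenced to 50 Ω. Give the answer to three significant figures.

λ = v/f = 0.65·c / 1.57 GHz = 0.124 m
βl = 2π·l/λ = 2π × 0.0597 = 21.5°
tan(βl) = 0.394
Z_in = Z_0·(Z_L + jZ_0·tanβl)/(Z_0 + jZ_L·tanβl) = 139 − j155 Ω
Γ_s = (Z_in − Z_s)/(Z_in + Z_s) = (88.6 − j155)/(189 − j155), |Γ_s| = 0.731

|Γ| ≈ 0.731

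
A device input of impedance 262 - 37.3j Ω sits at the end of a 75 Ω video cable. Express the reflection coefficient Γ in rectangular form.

Γ ≈ 0.56 − j0.0487

Γ = (Z_L − Z_0)/(Z_L + Z_0) = (187 − j37.3)/(337 − j37.3)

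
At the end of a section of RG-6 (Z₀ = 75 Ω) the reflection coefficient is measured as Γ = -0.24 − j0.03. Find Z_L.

Z_L ≈ 45.9 − j2.92 Ω

Z_L = Z_0·(1 + Γ)/(1 − Γ) = 75·(0.76 − j0.03)/(1.24 + j0.03)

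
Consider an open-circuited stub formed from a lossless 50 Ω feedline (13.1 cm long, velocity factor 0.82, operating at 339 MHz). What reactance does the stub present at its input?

X_in ≈ -23.3 Ω (capacitive)

λ = v/f = 0.82·c / 339 MHz = 0.726 m
βl = 2π·l/λ = 2π × 0.181 = 65°
tan(βl) = 2.14
For an open-circuited stub, Z_in = −jZ_0·cot(βl) = −jZ_0/tan(βl)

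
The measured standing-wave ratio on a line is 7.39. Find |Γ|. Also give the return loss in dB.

|Γ| ≈ 0.762; return loss ≈ 2.37 dB

|Γ| = (S − 1)/(S + 1) = (7.39 − 1)/(7.39 + 1) = 6.39/8.39
RL = −20·log₁₀|Γ| = −20·log₁₀(0.762)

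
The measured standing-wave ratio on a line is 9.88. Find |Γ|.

|Γ| = (S − 1)/(S + 1) = (9.88 − 1)/(9.88 + 1) = 8.88/10.9

|Γ| ≈ 0.816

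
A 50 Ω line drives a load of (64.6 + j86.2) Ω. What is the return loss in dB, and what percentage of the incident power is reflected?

Γ = (14.6 + j86.2)/(114.6 + j86.2), |Γ| = 0.61
RL = −20·log₁₀(0.61) = 4.3 dB
P_refl/P_inc = |Γ|² = 0.372

RL ≈ 4.3 dB; 37.2% of incident power reflected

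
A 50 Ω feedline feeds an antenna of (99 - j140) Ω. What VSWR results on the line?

VSWR ≈ 6.29

Γ = (Z_L − Z_0)/(Z_L + Z_0) = (49 − j140)/(149 − j140)
|Γ| = 148/204 = 0.725
VSWR = (1 + |Γ|)/(1 − |Γ|) = 1.73/0.275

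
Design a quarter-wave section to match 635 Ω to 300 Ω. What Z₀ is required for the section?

Z_qwt = √(Z_0·R_L) = √(300 × 635) = √190500

Z_qwt ≈ 436 Ω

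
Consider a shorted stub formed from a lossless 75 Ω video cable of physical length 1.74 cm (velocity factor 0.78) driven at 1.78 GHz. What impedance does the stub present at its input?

Z_in ≈ +j82.3 Ω

λ = v/f = 0.78·c / 1.78 GHz = 0.131 m
βl = 2π·l/λ = 2π × 0.132 = 47.6°
tan(βl) = 1.1
For a shorted stub, Z_in = jZ_0·tan(βl)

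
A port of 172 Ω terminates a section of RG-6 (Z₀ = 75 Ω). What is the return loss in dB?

Γ = (172 − 75)/(172 + 75) = 0.393
RL = −20·log₁₀|Γ| = −20·log₁₀(0.393)

RL ≈ 8.12 dB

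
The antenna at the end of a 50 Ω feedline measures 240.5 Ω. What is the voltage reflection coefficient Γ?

Γ = (Z_L − Z_0)/(Z_L + Z_0) = (240.5 − 50)/(240.5 + 50) = 190.5/290.5

Γ = 0.656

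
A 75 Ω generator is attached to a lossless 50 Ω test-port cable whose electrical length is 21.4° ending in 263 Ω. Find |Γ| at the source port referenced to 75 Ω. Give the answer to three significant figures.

tan(βl) = 0.392
Z_in = Z_0·(Z_L + jZ_0·tanβl)/(Z_0 + jZ_L·tanβl) = 57.8 − j99.5 Ω
Γ_s = (Z_in − Z_s)/(Z_in + Z_s) = (-17.2 − j99.5)/(133 − j99.5), |Γ_s| = 0.609

|Γ| ≈ 0.609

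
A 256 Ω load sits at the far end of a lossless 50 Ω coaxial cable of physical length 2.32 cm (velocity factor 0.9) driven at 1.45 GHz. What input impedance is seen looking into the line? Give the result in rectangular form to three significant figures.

λ = v/f = 0.9·c / 1.45 GHz = 0.186 m
βl = 2π·l/λ = 2π × 0.125 = 44.9°
tan(βl) = tan(44.9°) = 0.995
Z_in = Z_0·(Z_L + jZ_0·tanβl)/(Z_0 + jZ_L·tanβl)
     = 50·(256 + j49.7)/(50 + j255)

Z_in ≈ 18.9 − j46.5 Ω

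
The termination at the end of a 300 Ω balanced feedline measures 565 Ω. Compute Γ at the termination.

Γ = 0.306

Γ = (Z_L − Z_0)/(Z_L + Z_0) = (565 − 300)/(565 + 300) = 265/865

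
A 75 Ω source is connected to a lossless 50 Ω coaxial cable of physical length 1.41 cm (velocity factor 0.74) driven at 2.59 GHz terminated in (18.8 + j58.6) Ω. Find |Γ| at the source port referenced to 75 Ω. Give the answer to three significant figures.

λ = v/f = 0.74·c / 2.59 GHz = 0.0857 m
βl = 2π·l/λ = 2π × 0.165 = 59.2°
tan(βl) = 1.68
Z_in = Z_0·(Z_L + jZ_0·tanβl)/(Z_0 + jZ_L·tanβl) = 53.8 − j112 Ω
Γ_s = (Z_in − Z_s)/(Z_in + Z_s) = (-21.2 − j112)/(129 − j112), |Γ_s| = 0.669

|Γ| ≈ 0.669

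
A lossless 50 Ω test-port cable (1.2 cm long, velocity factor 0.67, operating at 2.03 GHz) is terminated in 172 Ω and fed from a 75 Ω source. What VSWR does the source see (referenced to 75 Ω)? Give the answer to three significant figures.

VSWR ≈ 3.71

λ = v/f = 0.67·c / 2.03 GHz = 0.099 m
βl = 2π·l/λ = 2π × 0.121 = 43.6°
tan(βl) = 0.953
Z_in = Z_0·(Z_L + jZ_0·tanβl)/(Z_0 + jZ_L·tanβl) = 27.9 − j43.9 Ω
Γ_s = (Z_in − Z_s)/(Z_in + Z_s) = (-47.1 − j43.9)/(103 − j43.9), |Γ_s| = 0.575
VSWR = (1 + |Γ_s|)/(1 − |Γ_s|)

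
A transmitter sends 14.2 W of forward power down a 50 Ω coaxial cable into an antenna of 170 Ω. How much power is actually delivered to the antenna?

Γ = (170 − 50)/(170 + 50) = 0.545
|Γ|² = 0.298
P_refl = |Γ|²·P_inc = 4.22 W, P_del = (1 − |Γ|²)·P_inc = 9.98 W

P_delivered ≈ 9.98 W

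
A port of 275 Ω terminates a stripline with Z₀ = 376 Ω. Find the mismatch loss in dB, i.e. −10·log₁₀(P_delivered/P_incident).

Γ = (275 − 376)/(275 + 376) = -0.155
|Γ|² = 0.0241, so P_del/P_inc = 1 − |Γ|² = 0.976
ML = −10·log₁₀(1 − |Γ|²)

mismatch loss ≈ 0.106 dB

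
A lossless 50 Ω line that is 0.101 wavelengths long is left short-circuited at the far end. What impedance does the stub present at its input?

βl = 2π × 0.101 = 36.4°
tan(βl) = 0.736
For a short-circuited stub, Z_in = jZ_0·tan(βl)

Z_in ≈ +j36.8 Ω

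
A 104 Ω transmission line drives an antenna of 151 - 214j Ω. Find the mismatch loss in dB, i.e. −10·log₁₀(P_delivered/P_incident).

mismatch loss ≈ 2.47 dB

Γ = (47 − j214)/(255 − j214), |Γ| = 0.658
|Γ|² = 0.433, so P_del/P_inc = 1 − |Γ|² = 0.567
ML = −10·log₁₀(1 − |Γ|²)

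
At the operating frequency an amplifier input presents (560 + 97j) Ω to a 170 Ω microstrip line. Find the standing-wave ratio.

Γ = (Z_L − Z_0)/(Z_L + Z_0) = (390 + j97)/(730 + j97)
|Γ| = 402/736 = 0.546
VSWR = (1 + |Γ|)/(1 − |Γ|) = 1.55/0.454

VSWR ≈ 3.4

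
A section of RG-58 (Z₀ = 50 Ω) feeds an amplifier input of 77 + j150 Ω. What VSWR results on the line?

VSWR ≈ 7.91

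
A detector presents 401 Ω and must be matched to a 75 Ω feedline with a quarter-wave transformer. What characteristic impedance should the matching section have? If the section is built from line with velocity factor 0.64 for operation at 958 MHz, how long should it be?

Z_qwt ≈ 173 Ω; length ≈ 5.01 cm

Z_qwt = √(Z_0·R_L) = √(75 × 401) = √30080
λ = 0.64·c/f = 0.2 m, so l = λ/4 = 0.0501 m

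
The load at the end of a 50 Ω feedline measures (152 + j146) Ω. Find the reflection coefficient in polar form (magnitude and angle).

Γ = (Z_L − Z_0)/(Z_L + Z_0) = (102 + j146)/(202 + j146)
|Γ| = 178/249 = 0.715

Γ ≈ 0.715 ∠ 19.2°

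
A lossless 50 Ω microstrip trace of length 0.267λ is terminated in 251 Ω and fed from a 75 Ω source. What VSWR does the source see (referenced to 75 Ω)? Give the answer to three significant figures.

βl = 2π × 0.267 = 96.1°
tan(βl) = -9.33
Z_in = Z_0·(Z_L + jZ_0·tanβl)/(Z_0 + jZ_L·tanβl) = 10.1 + j5.15 Ω
Γ_s = (Z_in − Z_s)/(Z_in + Z_s) = (-64.9 + j5.15)/(85.1 + j5.15), |Γ_s| = 0.764
VSWR = (1 + |Γ_s|)/(1 − |Γ_s|)

VSWR ≈ 7.48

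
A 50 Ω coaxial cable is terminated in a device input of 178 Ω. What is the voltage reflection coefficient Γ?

Γ = 0.561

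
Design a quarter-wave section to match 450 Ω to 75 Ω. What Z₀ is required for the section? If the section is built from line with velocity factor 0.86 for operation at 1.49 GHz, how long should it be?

Z_qwt ≈ 184 Ω; length ≈ 4.33 cm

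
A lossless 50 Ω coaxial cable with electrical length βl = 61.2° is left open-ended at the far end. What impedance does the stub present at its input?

tan(βl) = 1.82
For an open-ended stub, Z_in = −jZ_0·cot(βl) = −jZ_0/tan(βl)

Z_in ≈ −j27.5 Ω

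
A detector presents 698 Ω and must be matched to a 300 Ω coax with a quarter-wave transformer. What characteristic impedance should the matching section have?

Z_qwt = √(Z_0·R_L) = √(300 × 698) = √209400

Z_qwt ≈ 458 Ω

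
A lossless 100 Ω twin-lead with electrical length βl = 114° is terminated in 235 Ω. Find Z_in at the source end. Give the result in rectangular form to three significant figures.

tan(βl) = tan(114°) = -2.25
Z_in = Z_0·(Z_L + jZ_0·tanβl)/(Z_0 + jZ_L·tanβl)
     = 100·(235 − j225)/(100 − j528)

Z_in ≈ 49.2 + j35.2 Ω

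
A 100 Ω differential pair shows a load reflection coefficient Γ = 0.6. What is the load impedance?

Z_L = Z_0·(1 + Γ)/(1 − Γ) = 100·(1.6)/(0.4)

Z_L ≈ 400 Ω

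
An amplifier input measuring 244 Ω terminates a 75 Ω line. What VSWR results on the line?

VSWR ≈ 3.25

For a purely resistive load, VSWR = R_L/Z_0 or Z_0/R_L (whichever > 1) = 244/75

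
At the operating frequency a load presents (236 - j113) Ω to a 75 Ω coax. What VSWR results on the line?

VSWR ≈ 3.93

Γ = (Z_L − Z_0)/(Z_L + Z_0) = (161 − j113)/(311 − j113)
|Γ| = 197/331 = 0.594
VSWR = (1 + |Γ|)/(1 − |Γ|) = 1.59/0.406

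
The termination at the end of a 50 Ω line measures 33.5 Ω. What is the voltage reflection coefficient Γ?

Γ = (Z_L − Z_0)/(Z_L + Z_0) = (33.5 − 50)/(33.5 + 50) = -16.5/83.5

Γ = -0.198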